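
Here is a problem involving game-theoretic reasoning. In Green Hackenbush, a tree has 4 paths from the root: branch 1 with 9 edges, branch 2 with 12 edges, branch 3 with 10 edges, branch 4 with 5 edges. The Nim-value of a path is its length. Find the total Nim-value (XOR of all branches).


The tree has 4 branches from the ground vertex.
In Green Hackenbush, the Nim-value of a simple path of length k is k.
Branch 1: length 9, Nim-value = 9
Branch 2: length 12, Nim-value = 12
Branch 3: length 10, Nim-value = 10
Branch 4: length 5, Nim-value = 5
Total Nim-value = XOR of all branch values:
0 XOR 9 = 9
9 XOR 12 = 5
5 XOR 10 = 15
15 XOR 5 = 10
Nim-value of the tree = 10

10


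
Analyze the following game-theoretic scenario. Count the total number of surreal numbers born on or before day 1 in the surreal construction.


Day 0: {|} = 0 is born. Count = 1.
Day n: the number of surreal numbers born by day n is 2^(n+1) - 1.
By day 0: 2^1 - 1 = 1
By day 1: 2^2 - 1 = 3
By day 1: 3 surreal numbers.

3


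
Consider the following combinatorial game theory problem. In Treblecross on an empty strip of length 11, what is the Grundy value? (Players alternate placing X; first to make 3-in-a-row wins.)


Treblecross: place X on empty cells; 3-in-a-row wins.
Playing within two cells of an existing X lets the opponent win at once, so sensible play treats the cells i-2..i+2 around each X as dead. The player left with no safe cell loses, so this is a normal-play take-away game on strips of safe cells.
Placing X at cell i (0-indexed) of a strip of k safe cells leaves independent strips of sizes max(0, i-2) and max(0, k-i-3). Hence G(k) = mex{ G(max(0,i-2)) XOR G(max(0,k-i-3)) : 0 <= i < k }, with G(0) = 0.
G(1): splits (0,0):0^0=0 -> mex({0}) = 1
G(2): splits (0,0):0^0=0 -> mex({0}) = 1
G(3): splits (0,0):0^0=0 -> mex({0}) = 1
G(4): splits (0,1):0^1=1 (0,0):0^0=0 -> mex({0, 1}) = 2
G(5): splits (0,2):0^1=1 (0,1):0^1=1 (0,0):0^0=0 -> mex({0, 1}) = 2
G(6) = mex({1}) = 0
G(7) = mex({0, 1, 2}) = 3
G(8) = mex({0, 1, 2}) = 3
G(9) = mex({0, 2}) = 1
G(10) = mex({0, 2, 3}) = 1
G(11) = mex({0, 3}) = 1
Therefore G(11) = 1.

1


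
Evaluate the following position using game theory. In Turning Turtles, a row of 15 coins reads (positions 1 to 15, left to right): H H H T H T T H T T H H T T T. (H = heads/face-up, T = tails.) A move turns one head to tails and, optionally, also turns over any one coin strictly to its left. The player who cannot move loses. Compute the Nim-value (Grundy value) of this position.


Coins: H H H T H T T H T T H H T T T
Key fact: a single head at position k behaves exactly like a Nim heap of size k (turning it to T and optionally flipping a coin at j < k corresponds to moving the heap from k to j, or to 0), and heads combine as a disjunctive sum (two heads at the same place would cancel, matching j XOR j = 0). So the Nim-value is the XOR of the 1-indexed positions of the heads.
Face-up positions (1-indexed): [1, 2, 3, 5, 8, 11, 12]
XOR 0 with 1: 0 XOR 1 = 1
XOR 1 with 2: 1 XOR 2 = 3
XOR 3 with 3: 3 XOR 3 = 0
XOR 0 with 5: 0 XOR 5 = 5
XOR 5 with 8: 5 XOR 8 = 13
XOR 13 with 11: 13 XOR 11 = 6
XOR 6 with 12: 6 XOR 12 = 10
Nim-value = 10

10


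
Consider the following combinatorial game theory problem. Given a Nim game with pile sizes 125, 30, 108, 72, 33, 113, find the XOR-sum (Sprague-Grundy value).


We need the XOR (exclusive or) of all pile sizes.
After XOR-ing pile 1 (size 125): 0 XOR 125 = 125
After XOR-ing pile 2 (size 30): 125 XOR 30 = 99
After XOR-ing pile 3 (size 108): 99 XOR 108 = 15
After XOR-ing pile 4 (size 72): 15 XOR 72 = 71
After XOR-ing pile 5 (size 33): 71 XOR 33 = 102
After XOR-ing pile 6 (size 113): 102 XOR 113 = 23
The Nim-value of this position is 23.

23


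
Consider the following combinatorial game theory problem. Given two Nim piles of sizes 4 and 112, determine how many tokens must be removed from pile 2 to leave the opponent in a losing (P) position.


Piles: 4 and 112
Current XOR: 4 XOR 112 = 116 (non-zero, so this is an N-position).
To make the XOR zero, we need to find a move that balances the piles.
For pile 2 (size 112): target = 112 XOR 116 = 4
We reduce pile 2 from 112 to 4.
Tokens removed: 112 - 4 = 108
Verification: 4 XOR 4 = 0

108


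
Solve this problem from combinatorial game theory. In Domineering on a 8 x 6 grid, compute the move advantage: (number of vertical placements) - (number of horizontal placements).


Board is 8 x 6 (rows x cols).
Left (vertical) placements: (rows-1) * cols = 7 * 6 = 42
Right (horizontal) placements: rows * (cols-1) = 8 * 5 = 40
Advantage = Left - Right = 42 - 40 = 2

2


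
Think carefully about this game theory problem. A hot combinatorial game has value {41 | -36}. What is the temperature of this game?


The game is {41 | -36}, a switch {a | b} with numbers a > b.
Cooling {a | b} by t gives {a - t | b + t}, which stops being hot when a - t = b + t, i.e. at t = (a - b)/2. So the temperature of a switch is (a - b)/2.
Temperature = (Left option - Right option) / 2
= (41 - (-36)) / 2
= 77 / 2
= 77/2

77/2


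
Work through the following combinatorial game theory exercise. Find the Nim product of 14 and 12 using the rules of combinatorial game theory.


Nim multiplication is bilinear over XOR: (u XOR v) * w = (u*w) XOR (v*w).
So we split each operand into its bit components and XOR the pairwise Nim products.
14 = 2 + 4 + 8 (as XOR of powers of 2).
12 = 4 + 8 (as XOR of powers of 2).
Using the standard Nim-product table on single bits:
  2*2 = 3,   2*4 = 8,   2*8 = 12,
  4*4 = 6,   4*8 = 11,  8*8 = 13,
and  1*x = x (identity), k*l = l*k (commutative).
Pairwise Nim products:
  2 * 4 = 8
  2 * 8 = 12
  4 * 4 = 6
  4 * 8 = 11
  8 * 4 = 11
  8 * 8 = 13
XOR them: 8 XOR 12 XOR 6 XOR 11 XOR 11 XOR 13 = 15.
Result: 14 * 12 = 15 (in Nim).

15


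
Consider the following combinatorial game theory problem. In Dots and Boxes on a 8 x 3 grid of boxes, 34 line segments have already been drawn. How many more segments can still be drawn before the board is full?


Grid: 8 x 3 boxes, i.e. 9 rows and 4 columns of dots.
Horizontal edges: (rows + 1) * cols = 9 * 3 = 27
Vertical edges: rows * (cols + 1) = 8 * 4 = 32
Total edges: 27 + 32 = 59
Edges drawn: 34
Remaining: 59 - 34 = 25

25


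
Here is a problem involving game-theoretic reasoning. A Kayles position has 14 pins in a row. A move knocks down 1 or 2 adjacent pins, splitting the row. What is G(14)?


Kayles: a move removes 1 or 2 adjacent pins from a contiguous row.
Removing pins from a row of k leaves two independent rows (a, b) with a + b = k - 1 (one pin) or a + b = k - 2 (two pins); an end removal gives a = 0.
By Sprague-Grundy, G(k) = mex{ G(a) XOR G(b) } over all these splits. G(0) = 0.
G(1): splits (0,0):0^0=0 -> mex({0}) = 1
G(2): splits (0,1):0^1=1 (0,0):0^0=0 -> mex({0, 1}) = 2
G(3): splits (0,2):0^2=2 (1,1):1^1=0 (0,1):0^1=1 -> mex({0, 1, 2}) = 3
G(4): splits (0,3):0^3=3 (1,2):1^2=3 (0,2):0^2=2 (1,1):1^1=0 -> mex({0, 2, 3}) = 1
G(5): splits (0,4):0^1=1 (1,3):1^3=2 (2,2):2^2=0 (0,3):0^3=3 (1,2):1^2=3 -> mex({0, 1, 2, 3}) = 4
G(6) = mex({0, 1, 2, 4}) = 3
G(7) = mex({0, 1, 3, 4, 5}) = 2
G(8) = mex({0, 2, 3, 5, 6}) = 1
G(9) = mex({0, 1, 2, 3, 6, 7}) = 4
G(10) = mex({0, 1, 3, 4, 5, 7}) = 2
G(11) = mex({0, 1, 2, 3, 4, 5}) = 6
G(12) = mex({0, 1, 2, 3, 5, 6, 7}) = 4
G(13) = mex({0, 2, 3, 4, 6, 7}) = 1
G(14) = mex({0, 1, 4, 5, 6, 7}) = 2
Therefore G(14) = 2.

2


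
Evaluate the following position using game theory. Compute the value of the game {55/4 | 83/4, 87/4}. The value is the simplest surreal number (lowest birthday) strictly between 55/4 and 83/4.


Left options: {55/4}, max = 55/4
Right options: {83/4, 87/4}, min = 83/4
All options are numbers and max(Left) < min(Right), so by the simplicity theorem the value is the simplest (earliest-born) number strictly between 55/4 and 83/4.
Integers 14 through 20 all lie strictly between 55/4 and 83/4.
Among integers, the simplest (lowest birthday = smallest |n|; 0 is born on day 0, +-n on day n) is 14.
No non-integer in the interval can be simpler: if x is a non-integer in the interval, then floor(x) or ceil(x) also lies in the interval (the interval contains an integer), and both are proper prefixes of x's sign expansion, i.e. born earlier. So the game value is 14.
Game value = 14

14


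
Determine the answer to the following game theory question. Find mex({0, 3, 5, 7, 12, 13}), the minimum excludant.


Set = {0, 3, 5, 7, 12, 13}
0 is in the set.
1 is NOT in the set. This is the mex.
mex = 1

1


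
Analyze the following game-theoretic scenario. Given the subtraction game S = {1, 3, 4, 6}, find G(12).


The subtraction set is S = {1, 3, 4, 6}.
G(k) = mex{ G(k - s) : s in S, s <= k }. We compute iteratively: G(0) = 0.
G(1) = mex({0}) = 1
G(2) = mex({1}) = 0
G(3) = mex({0}) = 1
G(4) = mex({0, 1}) = 2
G(5) = mex({0, 1, 2}) = 3
G(6) = mex({0, 1, 3}) = 2
G(7) = mex({1, 2}) = 0
G(8) = mex({0, 2, 3}) = 1
G(9) = mex({1, 2, 3}) = 0
G(10) = mex({0, 2}) = 1
G(11) = mex({0, 1, 3}) = 2
G(12) = mex({0, 1, 2}) = 3
Therefore G(12) = 3.

3


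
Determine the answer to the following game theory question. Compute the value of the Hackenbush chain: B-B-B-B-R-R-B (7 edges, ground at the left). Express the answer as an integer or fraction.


Edges (from ground): B-B-B-B-R-R-B
By Berlekamp's sign-expansion rule, a Blue-Red Hackenbush stalk has the value of the surreal number whose sign sequence is the edge sequence with B -> + and R -> -.
Sign sequence: ++++--+
Trace the sign expansion in the surreal number tree, starting from 0:
Edge 1: B (sign +) -> bounds (0, +inf), value = 1
Edge 2: B (sign +) -> bounds (1, +inf), value = 2
Edge 3: B (sign +) -> bounds (2, +inf), value = 3
Edge 4: B (sign +) -> bounds (3, +inf), value = 4
Edge 5: R (sign -) -> bounds (3, 4), value = 7/2
Edge 6: R (sign -) -> bounds (3, 7/2), value = 13/4
Edge 7: B (sign +) -> bounds (13/4, 7/2), value = 27/8
Game value = 27/8

27/8


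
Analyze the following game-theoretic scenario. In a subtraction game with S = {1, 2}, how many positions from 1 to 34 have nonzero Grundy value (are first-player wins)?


Subtraction set S = {1, 2}, so G(n) = n mod 3.
G(n) = 0 when n is a multiple of 3.
Multiples of 3 in [1, 34]: 11
N-positions (nonzero Grundy) = 34 - 11 = 23

23


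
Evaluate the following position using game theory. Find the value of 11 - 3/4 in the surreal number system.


x = 11, y = 3/4
Converting to common denominator: 4
x = 44/4, y = 3/4
x - y = 11 - 3/4 = 41/4

41/4


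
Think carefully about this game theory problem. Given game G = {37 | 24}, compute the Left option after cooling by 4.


Original game: {37 | 24} (a switch {a | b} with a > b).
Cooling by t (for t below the temperature (a - b)/2 = 13/2) taxes each move by t: {a | b} cooled by t is {a - t | b + t}.
Cooling amount: t = 4
Cooled Left option: 37 - 4 = 33
Cooled Right option: 24 + 4 = 28
Cooled game: {33 | 28}
Left option = 33

33


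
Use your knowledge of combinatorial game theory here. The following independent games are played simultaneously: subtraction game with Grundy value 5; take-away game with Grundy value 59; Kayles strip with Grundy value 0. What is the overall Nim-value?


By the Sprague-Grundy theorem, the Grundy value of a sum of games is the XOR of individual Grundy values.
subtraction game: Grundy value = 5. Running XOR: 0 XOR 5 = 5
take-away game: Grundy value = 59. Running XOR: 5 XOR 59 = 62
Kayles strip: Grundy value = 0. Running XOR: 62 XOR 0 = 62
The combined Grundy value is 62.

62


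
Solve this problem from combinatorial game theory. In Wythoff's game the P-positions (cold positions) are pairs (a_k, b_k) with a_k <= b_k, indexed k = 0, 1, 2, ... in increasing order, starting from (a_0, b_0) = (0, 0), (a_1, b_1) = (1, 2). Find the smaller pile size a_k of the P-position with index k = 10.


By Wythoff's theorem, a_k = floor(k * phi) and b_k = floor(k * phi^2) = a_k + k, where phi = (1 + sqrt(5))/2 is the golden ratio.
phi = (1 + sqrt(5))/2 = 1.618034
k = 10
k * phi = 10 * 1.618034 = 16.180340
a_10 = floor(k * phi) = 16

16


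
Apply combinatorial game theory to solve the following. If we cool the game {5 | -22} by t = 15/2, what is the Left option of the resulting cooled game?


Original game: {5 | -22} (a switch {a | b} with a > b).
Cooling by t (for t below the temperature (a - b)/2 = 27/2) taxes each move by t: {a | b} cooled by t is {a - t | b + t}.
Cooling amount: t = 15/2
Cooled Left option: 5 - 15/2 = -5/2
Cooled Right option: -22 + 15/2 = -29/2
Cooled game: {-5/2 | -29/2}
Left option = -5/2

-5/2


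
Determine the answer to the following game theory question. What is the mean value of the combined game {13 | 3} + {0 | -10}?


G1 = {13 | 3}, G2 = {0 | -10}
Each is a switch {a | b} with numbers a > b; its mean value is (a + b)/2, and mean value is additive over game sums: m(G1 + G2) = m(G1) + m(G2).
Mean of G1 = (13 + (3))/2 = 16/2 = 8
Mean of G2 = (0 + (-10))/2 = -10/2 = -5
Mean of G1 + G2 = 8 + -5 = 3

3


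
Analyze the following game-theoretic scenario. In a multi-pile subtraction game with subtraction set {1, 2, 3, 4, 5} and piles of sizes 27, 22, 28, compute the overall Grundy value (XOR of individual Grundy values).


Subtraction set: {1, 2, 3, 4, 5}
For this subtraction set, G(n) = n mod 6 (period = max + 1 = 6).
Pile 1 (size 27): G(27) = 27 mod 6 = 3
Pile 2 (size 22): G(22) = 22 mod 6 = 4
Pile 3 (size 28): G(28) = 28 mod 6 = 4
Total Grundy value = XOR of all: 3 XOR 4 XOR 4 = 3

3


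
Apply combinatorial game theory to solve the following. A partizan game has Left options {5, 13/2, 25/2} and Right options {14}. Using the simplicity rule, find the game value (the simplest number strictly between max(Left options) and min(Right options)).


Left options: {5, 13/2, 25/2}, max = 25/2
Right options: {14}, min = 14
All options are numbers and max(Left) < min(Right), so by the simplicity theorem the value is the simplest (earliest-born) number strictly between 25/2 and 14.
The only integer strictly between 25/2 and 14 is 13.
No non-integer in the interval can be simpler: if x is a non-integer in the interval, then floor(x) or ceil(x) also lies in the interval (the interval contains an integer), and both are proper prefixes of x's sign expansion, i.e. born earlier. So the game value is 13.
Game value = 13

13


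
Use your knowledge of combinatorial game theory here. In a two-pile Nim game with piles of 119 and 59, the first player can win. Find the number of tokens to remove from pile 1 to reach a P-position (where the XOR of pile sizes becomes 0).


Piles: 119 and 59
Current XOR: 119 XOR 59 = 76 (non-zero, so this is an N-position).
To make the XOR zero, we need to find a move that balances the piles.
For pile 1 (size 119): target = 119 XOR 76 = 59
We reduce pile 1 from 119 to 59.
Tokens removed: 119 - 59 = 60
Verification: 59 XOR 59 = 0

60


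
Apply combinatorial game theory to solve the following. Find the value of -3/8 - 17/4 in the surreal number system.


x = -3/8, y = 17/4
Converting to common denominator: 8
x = -3/8, y = 34/8
x - y = -3/8 - 17/4 = -37/8

-37/8


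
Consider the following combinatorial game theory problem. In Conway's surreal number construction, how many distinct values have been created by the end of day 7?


Day 0: {|} = 0 is born. Count = 1.
Day n: the number of surreal numbers born by day n is 2^(n+1) - 1.
By day 0: 2^1 - 1 = 1
By day 1: 2^2 - 1 = 3
By day 2: 2^3 - 1 = 7
By day 3: 2^4 - 1 = 15
By day 4: 2^5 - 1 = 31
By day 5: 2^6 - 1 = 63
By day 6: 2^7 - 1 = 127
By day 7: 2^8 - 1 = 255
By day 7: 255 surreal numbers.

255


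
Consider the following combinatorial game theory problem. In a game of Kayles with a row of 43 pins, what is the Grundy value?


Kayles: a move removes 1 or 2 adjacent pins from a contiguous row.
Removing pins from a row of k leaves two independent rows (a, b) with a + b = k - 1 (one pin) or a + b = k - 2 (two pins); an end removal gives a = 0.
By Sprague-Grundy, G(k) = mex{ G(a) XOR G(b) } over all these splits. G(0) = 0.
G(1): splits (0,0):0^0=0 -> mex({0}) = 1
G(2): splits (0,1):0^1=1 (0,0):0^0=0 -> mex({0, 1}) = 2
G(3): splits (0,2):0^2=2 (1,1):1^1=0 (0,1):0^1=1 -> mex({0, 1, 2}) = 3
G(4): splits (0,3):0^3=3 (1,2):1^2=3 (0,2):0^2=2 (1,1):1^1=0 -> mex({0, 2, 3}) = 1
G(5): splits (0,4):0^1=1 (1,3):1^3=2 (2,2):2^2=0 (0,3):0^3=3 (1,2):1^2=3 -> mex({0, 1, 2, 3}) = 4
G(6) = mex({0, 1, 2, 4}) = 3
G(7) = mex({0, 1, 3, 4, 5}) = 2
G(8) = mex({0, 2, 3, 5, 6}) = 1
G(9) = mex({0, 1, 2, 3, 6, 7}) = 4
G(10) = mex({0, 1, 3, 4, 5, 7}) = 2
G(11) = mex({0, 1, 2, 3, 4, 5}) = 6
G(12) = mex({0, 1, 2, 3, 5, 6, 7}) = 4
G(13) = mex({0, 2, 3, 4, 6, 7}) = 1
G(14) = mex({0, 1, 4, 5, 6, 7}) = 2
G(15) = mex({0, 1, 2, 3, 4, 5, 6}) = 7
G(16) = mex({0, 2, 3, 5, 6, 7}) = 1
G(17) = mex({0, 1, 2, 3, 5, 6, 7}) = 4
G(18) = mex({0, 1, 2, 4, 5, 6}) = 3
G(19) = mex({0, 1, 3, 4, 5, 7}) = 2
G(20) = mex({0, 2, 3, 4, 5, 6, 7}) = 1
G(21) = mex({0, 1, 2, 3, 5, 6, 7}) = 4
G(22) = mex({0, 1, 2, 3, 4, 5, 7}) = 6
G(23) = mex({0, 1, 2, 3, 4, 5, 6}) = 7
G(24) = mex({0, 1, 2, 3, 5, 6, 7}) = 4
G(25) = mex({0, 2, 3, 4, 6, 7}) = 1
G(26) = mex({0, 1, 3, 4, 5, 6, 7}) = 2
G(27) = mex({0, 1, 2, 3, 4, 5, 6, 7}) = 8
G(28) = mex({0, 1, 2, 3, 4, 6, 7, 8}) = 5
G(29) = mex({0, 1, 2, 3, 5, 6, 7, 8, 9}) = 4
G(30) = mex({0, 1, 2, 3, 4, 5, 6, 9, 10}) = 7
G(31) = mex({0, 1, 3, 4, 5, 7, 10, 11}) = 2
G(32) = mex({0, 2, 3, 4, 5, 6, 7, 9, 11}) = 1
G(33) = mex({0, 1, 2, 3, 4, 5, 6, 7, 9, 12}) = 8
G(34) = mex({0, 1, 2, 3, 4, 5, 7, 8, 11, 12}) = 6
G(35) = mex({0, 1, 2, 3, 4, 5, 6, 8, 9, 10, 11}) = 7
G(36) = mex({0, 1, 2, 3, 5, 6, 7, 9, 10}) = 4
G(37) = mex({0, 2, 3, 4, 6, 7, 9, 10, 11, 12}) = 1
G(38) = mex({0, 1, 3, 4, 5, 6, 7, 9, 10, 11, 12}) = 2
G(39) = mex({0, 1, 2, 4, 5, 6, 7, 9, 10, 12, 14}) = 3
G(40) = mex({0, 2, 3, 4, 6, 7, 11, 12, 14}) = 1
G(41) = mex({0, 1, 2, 3, 5, 6, 7, 9, 10, 11, 12}) = 4
G(42) = mex({0, 1, 2, 3, 4, 5, 6, 9, 10}) = 7
G(43) = mex({0, 1, 3, 4, 5, 7, 9, 10, 12, 15}) = 2
Therefore G(43) = 2.

2


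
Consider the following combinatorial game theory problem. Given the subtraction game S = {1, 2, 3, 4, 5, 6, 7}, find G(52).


The subtraction set is S = {1, 2, 3, 4, 5, 6, 7}.
G(k) = mex{ G(k - s) : s in S, s <= k }. We compute iteratively: G(0) = 0.
G(1) = mex({0}) = 1
G(2) = mex({0, 1}) = 2
G(3) = mex({0, 1, 2}) = 3
G(4) = mex({0, 1, 2, 3}) = 4
G(5) = mex({0, 1, 2, 3, 4}) = 5
G(6) = mex({0, 1, 2, 3, 4, 5}) = 6
G(7) = mex({0, 1, 2, 3, 4, 5, 6}) = 7
G(8) = mex({1, 2, 3, 4, 5, 6, 7}) = 0
G(9) = mex({0, 2, 3, 4, 5, 6, 7}) = 1
G(10) = mex({0, 1, 3, 4, 5, 6, 7}) = 2
G(11) = mex({0, 1, 2, 4, 5, 6, 7}) = 3
G(12) = mex({0, 1, 2, 3, 5, 6, 7}) = 4
G(13) = mex({0, 1, 2, 3, 4, 6, 7}) = 5
G(14) = mex({0, 1, 2, 3, 4, 5, 7}) = 6
Observe that G(8)..G(14) = 0, 1, 2, 3, 4, 5, 6 repeats G(0)..G(6) = 0, 1, 2, 3, 4, 5, 6.
For k >= max(S) = 7, G(k) is determined by the previous 7 values G(k-7)..G(k-1); a window of 7 consecutive values has recurred shifted by 8, so by induction G(k + 8) = G(k) for all k >= 0: the sequence is periodic from the start with period 8.
One period: G(0..7) = 0, 1, 2, 3, 4, 5, 6, 7.
52 mod 8 = 4, so G(52) = G(4) = 4.

4


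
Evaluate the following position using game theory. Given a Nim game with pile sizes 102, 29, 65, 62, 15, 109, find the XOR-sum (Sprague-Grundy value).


We need the XOR (exclusive or) of all pile sizes.
After XOR-ing pile 1 (size 102): 0 XOR 102 = 102
After XOR-ing pile 2 (size 29): 102 XOR 29 = 123
After XOR-ing pile 3 (size 65): 123 XOR 65 = 58
After XOR-ing pile 4 (size 62): 58 XOR 62 = 4
After XOR-ing pile 5 (size 15): 4 XOR 15 = 11
After XOR-ing pile 6 (size 109): 11 XOR 109 = 102
The Nim-value of this position is 102.

102


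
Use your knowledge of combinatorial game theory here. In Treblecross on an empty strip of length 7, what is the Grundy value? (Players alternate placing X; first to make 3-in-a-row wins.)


Treblecross: place X on empty cells; 3-in-a-row wins.
Playing within two cells of an existing X lets the opponent win at once, so sensible play treats the cells i-2..i+2 around each X as dead. The player left with no safe cell loses, so this is a normal-play take-away game on strips of safe cells.
Placing X at cell i (0-indexed) of a strip of k safe cells leaves independent strips of sizes max(0, i-2) and max(0, k-i-3). Hence G(k) = mex{ G(max(0,i-2)) XOR G(max(0,k-i-3)) : 0 <= i < k }, with G(0) = 0.
G(1): splits (0,0):0^0=0 -> mex({0}) = 1
G(2): splits (0,0):0^0=0 -> mex({0}) = 1
G(3): splits (0,0):0^0=0 -> mex({0}) = 1
G(4): splits (0,1):0^1=1 (0,0):0^0=0 -> mex({0, 1}) = 2
G(5): splits (0,2):0^1=1 (0,1):0^1=1 (0,0):0^0=0 -> mex({0, 1}) = 2
G(6) = mex({1}) = 0
G(7) = mex({0, 1, 2}) = 3
Therefore G(7) = 3.

3


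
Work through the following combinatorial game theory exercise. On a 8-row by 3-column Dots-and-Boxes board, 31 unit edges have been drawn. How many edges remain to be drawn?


Grid: 8 x 3 boxes, i.e. 9 rows and 4 columns of dots.
Horizontal edges: (rows + 1) * cols = 9 * 3 = 27
Vertical edges: rows * (cols + 1) = 8 * 4 = 32
Total edges: 27 + 32 = 59
Edges drawn: 31
Remaining: 59 - 31 = 28

28


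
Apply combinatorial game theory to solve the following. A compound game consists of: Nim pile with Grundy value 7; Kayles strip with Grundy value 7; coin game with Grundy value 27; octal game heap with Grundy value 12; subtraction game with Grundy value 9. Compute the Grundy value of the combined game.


By the Sprague-Grundy theorem, the Grundy value of a sum of games is the XOR of individual Grundy values.
Nim pile: Grundy value = 7. Running XOR: 0 XOR 7 = 7
Kayles strip: Grundy value = 7. Running XOR: 7 XOR 7 = 0
coin game: Grundy value = 27. Running XOR: 0 XOR 27 = 27
octal game heap: Grundy value = 12. Running XOR: 27 XOR 12 = 23
subtraction game: Grundy value = 9. Running XOR: 23 XOR 9 = 30
The combined Grundy value is 30.

30


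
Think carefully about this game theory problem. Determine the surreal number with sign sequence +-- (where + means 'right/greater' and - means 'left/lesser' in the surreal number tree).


Sign expansion: +--
Rule: track bounds (lo, hi), initially (-inf, +inf). On '+', the current value becomes lo and we move to the simplest number in (value, hi): value + 1 if hi = +inf, otherwise the midpoint (value + hi)/2. On '-', the current value becomes hi and we move to value - 1 if lo = -inf, otherwise the midpoint (lo + value)/2.
Start at 0.
Step 1: sign = +, move right. Bounds: (0, +inf). Value = 1
Step 2: sign = -, move left. Bounds: (0, 1). Value = 1/2
Step 3: sign = -, move left. Bounds: (0, 1/2). Value = 1/4
The surreal number with sign expansion +-- is 1/4.

1/4


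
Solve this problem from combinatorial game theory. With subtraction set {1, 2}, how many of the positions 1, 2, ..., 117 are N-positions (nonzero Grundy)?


Subtraction set S = {1, 2}, so G(n) = n mod 3.
G(n) = 0 when n is a multiple of 3.
Multiples of 3 in [1, 117]: 39
N-positions (nonzero Grundy) = 117 - 39 = 78

78


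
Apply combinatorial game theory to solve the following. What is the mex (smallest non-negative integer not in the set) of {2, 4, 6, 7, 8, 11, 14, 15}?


Set = {2, 4, 6, 7, 8, 11, 14, 15}
0 is NOT in the set. This is the mex.
mex = 0

0


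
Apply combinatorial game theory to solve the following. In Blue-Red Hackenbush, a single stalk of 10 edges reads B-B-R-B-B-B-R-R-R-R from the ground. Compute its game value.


Edges (from ground): B-B-R-B-B-B-R-R-R-R
By Berlekamp's sign-expansion rule, a Blue-Red Hackenbush stalk has the value of the surreal number whose sign sequence is the edge sequence with B -> + and R -> -.
Sign sequence: ++-+++----
Trace the sign expansion in the surreal number tree, starting from 0:
Edge 1: B (sign +) -> bounds (0, +inf), value = 1
Edge 2: B (sign +) -> bounds (1, +inf), value = 2
Edge 3: R (sign -) -> bounds (1, 2), value = 3/2
Edge 4: B (sign +) -> bounds (3/2, 2), value = 7/4
Edge 5: B (sign +) -> bounds (7/4, 2), value = 15/8
Edge 6: B (sign +) -> bounds (15/8, 2), value = 31/16
Edge 7: R (sign -) -> bounds (15/8, 31/16), value = 61/32
Edge 8: R (sign -) -> bounds (15/8, 61/32), value = 121/64
Edge 9: R (sign -) -> bounds (15/8, 121/64), value = 241/128
Edge 10: R (sign -) -> bounds (15/8, 241/128), value = 481/256
Game value = 481/256

481/256


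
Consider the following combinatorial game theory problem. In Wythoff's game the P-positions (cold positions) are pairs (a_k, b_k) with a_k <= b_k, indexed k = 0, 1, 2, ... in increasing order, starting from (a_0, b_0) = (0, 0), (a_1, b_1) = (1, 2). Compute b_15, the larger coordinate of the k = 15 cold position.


By Wythoff's theorem, a_k = floor(k * phi) and b_k = floor(k * phi^2) = a_k + k, where phi = (1 + sqrt(5))/2 is the golden ratio.
phi = (1 + sqrt(5))/2 = 1.618034
phi^2 = phi + 1 = 2.618034
k = 15
k * phi^2 = 15 * 2.618034 = 39.270510
b_15 = floor(k * phi^2) = 39 (check: a_15 + k = 24 + 15 = 39)

39


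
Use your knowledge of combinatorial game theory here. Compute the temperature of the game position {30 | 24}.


The game is {30 | 24}, a switch {a | b} with numbers a > b.
Cooling {a | b} by t gives {a - t | b + t}, which stops being hot when a - t = b + t, i.e. at t = (a - b)/2. So the temperature of a switch is (a - b)/2.
Temperature = (Left option - Right option) / 2
= (30 - (24)) / 2
= 6 / 2
= 3

3


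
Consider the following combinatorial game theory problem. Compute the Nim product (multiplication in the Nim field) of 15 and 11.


Nim multiplication is bilinear over XOR: (u XOR v) * w = (u*w) XOR (v*w).
So we split each operand into its bit components and XOR the pairwise Nim products.
15 = 1 + 2 + 4 + 8 (as XOR of powers of 2).
11 = 1 + 2 + 8 (as XOR of powers of 2).
Using the standard Nim-product table on single bits:
  2*2 = 3,   2*4 = 8,   2*8 = 12,
  4*4 = 6,   4*8 = 11,  8*8 = 13,
and  1*x = x (identity), k*l = l*k (commutative).
Pairwise Nim products:
  1 * 1 = 1
  1 * 2 = 2
  1 * 8 = 8
  2 * 1 = 2
  2 * 2 = 3
  2 * 8 = 12
  4 * 1 = 4
  4 * 2 = 8
  4 * 8 = 11
  8 * 1 = 8
  8 * 2 = 12
  8 * 8 = 13
XOR them: 1 XOR 2 XOR 8 XOR 2 XOR 3 XOR 12 XOR 4 XOR 8 XOR 11 XOR 8 XOR 12 XOR 13 = 8.
Result: 15 * 11 = 8 (in Nim).

8


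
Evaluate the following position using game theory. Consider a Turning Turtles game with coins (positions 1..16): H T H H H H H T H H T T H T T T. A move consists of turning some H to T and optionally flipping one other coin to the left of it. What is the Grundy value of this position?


Coins: H T H H H H H T H H T T H T T T
Key fact: a single head at position k behaves exactly like a Nim heap of size k (turning it to T and optionally flipping a coin at j < k corresponds to moving the heap from k to j, or to 0), and heads combine as a disjunctive sum (two heads at the same place would cancel, matching j XOR j = 0). So the Nim-value is the XOR of the 1-indexed positions of the heads.
Face-up positions (1-indexed): [1, 3, 4, 5, 6, 7, 9, 10, 13]
XOR 0 with 1: 0 XOR 1 = 1
XOR 1 with 3: 1 XOR 3 = 2
XOR 2 with 4: 2 XOR 4 = 6
XOR 6 with 5: 6 XOR 5 = 3
XOR 3 with 6: 3 XOR 6 = 5
XOR 5 with 7: 5 XOR 7 = 2
XOR 2 with 9: 2 XOR 9 = 11
XOR 11 with 10: 11 XOR 10 = 1
XOR 1 with 13: 1 XOR 13 = 12
Nim-value = 12

12


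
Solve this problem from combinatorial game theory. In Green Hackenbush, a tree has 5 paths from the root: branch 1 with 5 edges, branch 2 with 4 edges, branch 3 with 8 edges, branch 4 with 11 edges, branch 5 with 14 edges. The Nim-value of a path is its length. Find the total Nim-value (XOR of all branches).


The tree has 5 branches from the ground vertex.
In Green Hackenbush, the Nim-value of a simple path of length k is k.
Branch 1: length 5, Nim-value = 5
Branch 2: length 4, Nim-value = 4
Branch 3: length 8, Nim-value = 8
Branch 4: length 11, Nim-value = 11
Branch 5: length 14, Nim-value = 14
Total Nim-value = XOR of all branch values:
0 XOR 5 = 5
5 XOR 4 = 1
1 XOR 8 = 9
9 XOR 11 = 2
2 XOR 14 = 12
Nim-value of the tree = 12

12


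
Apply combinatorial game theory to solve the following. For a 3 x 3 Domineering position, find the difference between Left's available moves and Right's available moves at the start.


Board is 3 x 3 (rows x cols).
Left (vertical) placements: (rows-1) * cols = 2 * 3 = 6
Right (horizontal) placements: rows * (cols-1) = 3 * 2 = 6
Advantage = Left - Right = 6 - 6 = 0

0


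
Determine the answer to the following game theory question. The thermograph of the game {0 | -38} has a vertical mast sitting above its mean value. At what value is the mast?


Game = {0 | -38}, a switch {a | b} with numbers a > b.
Its thermograph has left wall a - t and right wall b + t, which meet at t = (a - b)/2, where both equal (a + b)/2. So the mast (mean value) is at (a + b)/2.
Mean = (0 + (-38))/2 = -38/2 = -19

-19


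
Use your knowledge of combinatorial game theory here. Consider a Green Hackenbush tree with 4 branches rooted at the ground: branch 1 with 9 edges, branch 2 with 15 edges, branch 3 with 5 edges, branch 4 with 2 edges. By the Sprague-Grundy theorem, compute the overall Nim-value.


The tree has 4 branches from the ground vertex.
In Green Hackenbush, the Nim-value of a simple path of length k is k.
Branch 1: length 9, Nim-value = 9
Branch 2: length 15, Nim-value = 15
Branch 3: length 5, Nim-value = 5
Branch 4: length 2, Nim-value = 2
Total Nim-value = XOR of all branch values:
0 XOR 9 = 9
9 XOR 15 = 6
6 XOR 5 = 3
3 XOR 2 = 1
Nim-value of the tree = 1

1


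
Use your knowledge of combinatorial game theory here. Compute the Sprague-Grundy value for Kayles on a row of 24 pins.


Kayles: a move removes 1 or 2 adjacent pins from a contiguous row.
Removing pins from a row of k leaves two independent rows (a, b) with a + b = k - 1 (one pin) or a + b = k - 2 (two pins); an end removal gives a = 0.
By Sprague-Grundy, G(k) = mex{ G(a) XOR G(b) } over all these splits. G(0) = 0.
G(1): splits (0,0):0^0=0 -> mex({0}) = 1
G(2): splits (0,1):0^1=1 (0,0):0^0=0 -> mex({0, 1}) = 2
G(3): splits (0,2):0^2=2 (1,1):1^1=0 (0,1):0^1=1 -> mex({0, 1, 2}) = 3
G(4): splits (0,3):0^3=3 (1,2):1^2=3 (0,2):0^2=2 (1,1):1^1=0 -> mex({0, 2, 3}) = 1
G(5): splits (0,4):0^1=1 (1,3):1^3=2 (2,2):2^2=0 (0,3):0^3=3 (1,2):1^2=3 -> mex({0, 1, 2, 3}) = 4
G(6) = mex({0, 1, 2, 4}) = 3
G(7) = mex({0, 1, 3, 4, 5}) = 2
G(8) = mex({0, 2, 3, 5, 6}) = 1
G(9) = mex({0, 1, 2, 3, 6, 7}) = 4
G(10) = mex({0, 1, 3, 4, 5, 7}) = 2
G(11) = mex({0, 1, 2, 3, 4, 5}) = 6
G(12) = mex({0, 1, 2, 3, 5, 6, 7}) = 4
G(13) = mex({0, 2, 3, 4, 6, 7}) = 1
G(14) = mex({0, 1, 4, 5, 6, 7}) = 2
G(15) = mex({0, 1, 2, 3, 4, 5, 6}) = 7
G(16) = mex({0, 2, 3, 5, 6, 7}) = 1
G(17) = mex({0, 1, 2, 3, 5, 6, 7}) = 4
G(18) = mex({0, 1, 2, 4, 5, 6}) = 3
G(19) = mex({0, 1, 3, 4, 5, 7}) = 2
G(20) = mex({0, 2, 3, 4, 5, 6, 7}) = 1
G(21) = mex({0, 1, 2, 3, 5, 6, 7}) = 4
G(22) = mex({0, 1, 2, 3, 4, 5, 7}) = 6
G(23) = mex({0, 1, 2, 3, 4, 5, 6}) = 7
G(24) = mex({0, 1, 2, 3, 5, 6, 7}) = 4
Therefore G(24) = 4.

4


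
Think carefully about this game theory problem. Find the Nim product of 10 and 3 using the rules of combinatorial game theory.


Nim multiplication is bilinear over XOR: (u XOR v) * w = (u*w) XOR (v*w).
So we split each operand into its bit components and XOR the pairwise Nim products.
10 = 2 + 8 (as XOR of powers of 2).
3 = 1 + 2 (as XOR of powers of 2).
Using the standard Nim-product table on single bits:
  2*2 = 3,   2*4 = 8,   2*8 = 12,
  4*4 = 6,   4*8 = 11,  8*8 = 13,
and  1*x = x (identity), k*l = l*k (commutative).
Pairwise Nim products:
  2 * 1 = 2
  2 * 2 = 3
  8 * 1 = 8
  8 * 2 = 12
XOR them: 2 XOR 3 XOR 8 XOR 12 = 5.
Result: 10 * 3 = 5 (in Nim).

5


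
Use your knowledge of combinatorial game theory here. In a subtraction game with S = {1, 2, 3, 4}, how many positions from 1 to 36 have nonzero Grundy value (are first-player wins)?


Subtraction set S = {1, 2, 3, 4}, so G(n) = n mod 5.
G(n) = 0 when n is a multiple of 5.
Multiples of 5 in [1, 36]: 7
N-positions (nonzero Grundy) = 36 - 7 = 29

29


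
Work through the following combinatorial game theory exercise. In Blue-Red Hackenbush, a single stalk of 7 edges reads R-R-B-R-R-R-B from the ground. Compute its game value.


Edges (from ground): R-R-B-R-R-R-B
By Berlekamp's sign-expansion rule, a Blue-Red Hackenbush stalk has the value of the surreal number whose sign sequence is the edge sequence with B -> + and R -> -.
Sign sequence: --+---+
Trace the sign expansion in the surreal number tree, starting from 0:
Edge 1: R (sign -) -> bounds (-inf, 0), value = -1
Edge 2: R (sign -) -> bounds (-inf, -1), value = -2
Edge 3: B (sign +) -> bounds (-2, -1), value = -3/2
Edge 4: R (sign -) -> bounds (-2, -3/2), value = -7/4
Edge 5: R (sign -) -> bounds (-2, -7/4), value = -15/8
Edge 6: R (sign -) -> bounds (-2, -15/8), value = -31/16
Edge 7: B (sign +) -> bounds (-31/16, -15/8), value = -61/32
Game value = -61/32

-61/32


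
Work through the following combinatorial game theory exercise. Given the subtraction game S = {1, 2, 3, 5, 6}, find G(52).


The subtraction set is S = {1, 2, 3, 5, 6}.
G(k) = mex{ G(k - s) : s in S, s <= k }. We compute iteratively: G(0) = 0.
G(1) = mex({0}) = 1
G(2) = mex({0, 1}) = 2
G(3) = mex({0, 1, 2}) = 3
G(4) = mex({1, 2, 3}) = 0
G(5) = mex({0, 2, 3}) = 1
G(6) = mex({0, 1, 3}) = 2
G(7) = mex({0, 1, 2}) = 3
G(8) = mex({1, 2, 3}) = 0
G(9) = mex({0, 2, 3}) = 1
Observe that G(4)..G(9) = 0, 1, 2, 3, 0, 1 repeats G(0)..G(5) = 0, 1, 2, 3, 0, 1.
For k >= max(S) = 6, G(k) is determined by the previous 6 values G(k-6)..G(k-1); a window of 6 consecutive values has recurred shifted by 4, so by induction G(k + 4) = G(k) for all k >= 0: the sequence is periodic from the start with period 4.
One period: G(0..3) = 0, 1, 2, 3.
52 mod 4 = 0, so G(52) = G(0) = 0.

0


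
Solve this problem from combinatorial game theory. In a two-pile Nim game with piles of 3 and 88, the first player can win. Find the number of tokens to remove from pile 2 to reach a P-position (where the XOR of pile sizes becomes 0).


Piles: 3 and 88
Current XOR: 3 XOR 88 = 91 (non-zero, so this is an N-position).
To make the XOR zero, we need to find a move that balances the piles.
For pile 2 (size 88): target = 88 XOR 91 = 3
We reduce pile 2 from 88 to 3.
Tokens removed: 88 - 3 = 85
Verification: 3 XOR 3 = 0

85


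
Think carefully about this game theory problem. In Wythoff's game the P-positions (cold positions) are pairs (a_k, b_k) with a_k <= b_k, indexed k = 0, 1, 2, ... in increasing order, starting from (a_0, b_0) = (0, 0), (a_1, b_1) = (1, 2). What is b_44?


By Wythoff's theorem, a_k = floor(k * phi) and b_k = floor(k * phi^2) = a_k + k, where phi = (1 + sqrt(5))/2 is the golden ratio.
phi = (1 + sqrt(5))/2 = 1.618034
phi^2 = phi + 1 = 2.618034
k = 44
k * phi^2 = 44 * 2.618034 = 115.193496
b_44 = floor(k * phi^2) = 115 (check: a_44 + k = 71 + 44 = 115)

115


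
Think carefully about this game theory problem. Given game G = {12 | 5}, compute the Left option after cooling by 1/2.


Original game: {12 | 5} (a switch {a | b} with a > b).
Cooling by t (for t below the temperature (a - b)/2 = 7/2) taxes each move by t: {a | b} cooled by t is {a - t | b + t}.
Cooling amount: t = 1/2
Cooled Left option: 12 - 1/2 = 23/2
Cooled Right option: 5 + 1/2 = 11/2
Cooled game: {23/2 | 11/2}
Left option = 23/2

23/2


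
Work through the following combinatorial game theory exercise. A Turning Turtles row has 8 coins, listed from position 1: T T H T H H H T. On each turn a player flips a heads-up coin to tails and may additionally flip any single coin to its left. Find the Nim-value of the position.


Coins: T T H T H H H T
Key fact: a single head at position k behaves exactly like a Nim heap of size k (turning it to T and optionally flipping a coin at j < k corresponds to moving the heap from k to j, or to 0), and heads combine as a disjunctive sum (two heads at the same place would cancel, matching j XOR j = 0). So the Nim-value is the XOR of the 1-indexed positions of the heads.
Face-up positions (1-indexed): [3, 5, 6, 7]
XOR 0 with 3: 0 XOR 3 = 3
XOR 3 with 5: 3 XOR 5 = 6
XOR 6 with 6: 6 XOR 6 = 0
XOR 0 with 7: 0 XOR 7 = 7
Nim-value = 7

7


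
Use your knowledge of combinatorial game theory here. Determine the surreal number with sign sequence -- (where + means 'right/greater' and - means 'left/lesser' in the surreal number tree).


Sign expansion: --
Rule: track bounds (lo, hi), initially (-inf, +inf). On '+', the current value becomes lo and we move to the simplest number in (value, hi): value + 1 if hi = +inf, otherwise the midpoint (value + hi)/2. On '-', the current value becomes hi and we move to value - 1 if lo = -inf, otherwise the midpoint (lo + value)/2.
Start at 0.
Step 1: sign = -, move left. Bounds: (-inf, 0). Value = -1
Step 2: sign = -, move left. Bounds: (-inf, -1). Value = -2
The surreal number with sign expansion -- is -2.

-2


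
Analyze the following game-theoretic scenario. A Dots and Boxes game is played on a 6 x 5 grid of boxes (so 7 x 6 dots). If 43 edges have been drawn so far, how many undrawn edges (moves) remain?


Grid: 6 x 5 boxes, i.e. 7 rows and 6 columns of dots.
Horizontal edges: (rows + 1) * cols = 7 * 5 = 35
Vertical edges: rows * (cols + 1) = 6 * 6 = 36
Total edges: 35 + 36 = 71
Edges drawn: 43
Remaining: 71 - 43 = 28

28


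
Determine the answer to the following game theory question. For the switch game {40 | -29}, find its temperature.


The game is {40 | -29}, a switch {a | b} with numbers a > b.
Cooling {a | b} by t gives {a - t | b + t}, which stops being hot when a - t = b + t, i.e. at t = (a - b)/2. So the temperature of a switch is (a - b)/2.
Temperature = (Left option - Right option) / 2
= (40 - (-29)) / 2
= 69 / 2
= 69/2

69/2


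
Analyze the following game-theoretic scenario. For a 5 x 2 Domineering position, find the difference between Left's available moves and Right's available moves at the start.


Board is 5 x 2 (rows x cols).
Left (vertical) placements: (rows-1) * cols = 4 * 2 = 8
Right (horizontal) placements: rows * (cols-1) = 5 * 1 = 5
Advantage = Left - Right = 8 - 5 = 3

3


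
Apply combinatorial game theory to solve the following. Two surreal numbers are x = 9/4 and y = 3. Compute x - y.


x = 9/4, y = 3
Converting to common denominator: 4
x = 9/4, y = 12/4
x - y = 9/4 - 3 = -3/4

-3/4


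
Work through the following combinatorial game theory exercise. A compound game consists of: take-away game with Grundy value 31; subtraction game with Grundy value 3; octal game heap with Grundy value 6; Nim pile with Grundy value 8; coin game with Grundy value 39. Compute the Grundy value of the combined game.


By the Sprague-Grundy theorem, the Grundy value of a sum of games is the XOR of individual Grundy values.
take-away game: Grundy value = 31. Running XOR: 0 XOR 31 = 31
subtraction game: Grundy value = 3. Running XOR: 31 XOR 3 = 28
octal game heap: Grundy value = 6. Running XOR: 28 XOR 6 = 26
Nim pile: Grundy value = 8. Running XOR: 26 XOR 8 = 18
coin game: Grundy value = 39. Running XOR: 18 XOR 39 = 53
The combined Grundy value is 53.

53


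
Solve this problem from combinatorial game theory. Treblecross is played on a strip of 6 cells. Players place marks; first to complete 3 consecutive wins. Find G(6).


Treblecross: place X on empty cells; 3-in-a-row wins.
Playing within two cells of an existing X lets the opponent win at once, so sensible play treats the cells i-2..i+2 around each X as dead. The player left with no safe cell loses, so this is a normal-play take-away game on strips of safe cells.
Placing X at cell i (0-indexed) of a strip of k safe cells leaves independent strips of sizes max(0, i-2) and max(0, k-i-3). Hence G(k) = mex{ G(max(0,i-2)) XOR G(max(0,k-i-3)) : 0 <= i < k }, with G(0) = 0.
G(1): splits (0,0):0^0=0 -> mex({0}) = 1
G(2): splits (0,0):0^0=0 -> mex({0}) = 1
G(3): splits (0,0):0^0=0 -> mex({0}) = 1
G(4): splits (0,1):0^1=1 (0,0):0^0=0 -> mex({0, 1}) = 2
G(5): splits (0,2):0^1=1 (0,1):0^1=1 (0,0):0^0=0 -> mex({0, 1}) = 2
G(6) = mex({1}) = 0
Therefore G(6) = 0.

0


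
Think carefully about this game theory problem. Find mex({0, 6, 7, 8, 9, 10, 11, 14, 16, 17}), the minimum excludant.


Set = {0, 6, 7, 8, 9, 10, 11, 14, 16, 17}
0 is in the set.
1 is NOT in the set. This is the mex.
mex = 1

1


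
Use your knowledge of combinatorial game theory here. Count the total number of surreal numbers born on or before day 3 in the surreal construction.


Day 0: {|} = 0 is born. Count = 1.
Day n: the number of surreal numbers born by day n is 2^(n+1) - 1.
By day 0: 2^1 - 1 = 1
By day 1: 2^2 - 1 = 3
By day 2: 2^3 - 1 = 7
By day 3: 2^4 - 1 = 15
By day 3: 15 surreal numbers.

15
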